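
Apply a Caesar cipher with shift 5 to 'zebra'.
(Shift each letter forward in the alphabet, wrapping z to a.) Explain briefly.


Shift each letter by 5: z -> e, e -> j, b -> g, r -> w, a -> f. Result: 'ejgwf'.

ejgwf


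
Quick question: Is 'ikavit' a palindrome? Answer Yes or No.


Forward: 'ikavit'
Reversed: 'tivaki'
They differ.

No


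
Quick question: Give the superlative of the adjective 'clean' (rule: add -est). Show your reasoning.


Apply superlative formation (add -est): 'clean' -> 'cleanest'.

cleanest


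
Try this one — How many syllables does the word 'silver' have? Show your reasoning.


Break 'silver' into syllables: sil-ver -> sil | ver = 2 syllables

2 syllables


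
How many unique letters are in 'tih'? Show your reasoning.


Unique letters in 'tih': {h, i, t} = 3 distinct letters.

3


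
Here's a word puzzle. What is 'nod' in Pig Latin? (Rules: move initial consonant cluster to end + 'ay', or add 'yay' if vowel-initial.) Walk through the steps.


'nod': move consonant cluster 'n' to end and add 'ay': 'odnay'.

odnay


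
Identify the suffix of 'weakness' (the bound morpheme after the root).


The word 'weakness' = 'weak' (root) + '-ness' (suffix). The suffix is '-ness'.

ness


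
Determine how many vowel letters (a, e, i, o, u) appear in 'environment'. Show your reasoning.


Vowels in 'environment': e, i, o, e = 4 vowels.

4


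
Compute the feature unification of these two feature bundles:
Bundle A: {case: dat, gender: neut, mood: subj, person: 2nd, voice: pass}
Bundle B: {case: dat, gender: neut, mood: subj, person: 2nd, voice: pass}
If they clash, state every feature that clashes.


Compare features:
case: A=dat vs B=dat -> unified: dat
gender: A=neut vs B=neut -> unified: neut
mood: A=subj vs B=subj -> unified: subj
person: A=2nd vs B=2nd -> unified: 2nd
voice: A=pass vs B=pass -> unified: pass
No clashes found.

Unified: {case: dat, gender: neut, mood: subj, person: 2nd, voice: pass}


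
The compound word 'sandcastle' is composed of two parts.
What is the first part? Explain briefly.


Split 'sandcastle' into 'sand' + 'castle'. The first part is 'sand'.

sand


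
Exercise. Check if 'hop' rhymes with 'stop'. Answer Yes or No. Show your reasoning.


Rime (stressed vowel + following sounds) of 'hop': -op = /ɒp/
Rime of 'stop': -op = /ɒp/
/ɒp/ and /ɒp/ are the same ending sound, so the words rhyme.

Yes


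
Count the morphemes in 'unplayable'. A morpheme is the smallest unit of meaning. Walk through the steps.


Decomposition: un- (prefix) + play (root) + -able (suffix) = 3 morpheme(s)

3 morphemes


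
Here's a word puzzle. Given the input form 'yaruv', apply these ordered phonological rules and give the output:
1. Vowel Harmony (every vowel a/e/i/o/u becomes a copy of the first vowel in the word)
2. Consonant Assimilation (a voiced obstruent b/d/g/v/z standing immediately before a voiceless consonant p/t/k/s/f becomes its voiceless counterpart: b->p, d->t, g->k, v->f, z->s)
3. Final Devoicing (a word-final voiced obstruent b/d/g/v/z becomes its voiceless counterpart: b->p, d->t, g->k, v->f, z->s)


Starting form: 'yaruv'
Rule 1: Vowel Harmony: all vowels become 'a' (matching first vowel). 'yaruv' -> 'yarav'
Rule 2: Consonant Assimilation: no voiced obstruent (b/d/g/v/z) stands immediately before a voiceless consonant (p/t/k/s/f). No change.
Rule 3: Final Devoicing: word-final voiced obstruent 'v' becomes voiceless 'f'. 'yarav' -> 'yaraf'
Final form: 'yaraf'

yaraf


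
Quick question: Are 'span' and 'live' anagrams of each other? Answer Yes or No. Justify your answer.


Sorted letters of 'span': 'anps'
Sorted letters of 'live': 'eilv'
They do not match.

No


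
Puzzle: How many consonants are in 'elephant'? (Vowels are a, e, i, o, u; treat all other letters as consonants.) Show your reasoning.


Consonants in 'elephant': l, p, h, n, t = 5 consonants.

5


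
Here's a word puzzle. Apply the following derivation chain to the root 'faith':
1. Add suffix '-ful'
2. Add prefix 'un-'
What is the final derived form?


Step 1: Add suffix '-ful' to 'faith' = 'faithful'
Step 2: Add prefix 'un-' to 'faithful' = 'unfaithful'

unfaithful


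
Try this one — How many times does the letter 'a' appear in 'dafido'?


Letter 'a' in 'dafido': found at position(s) 2 = 1 occurrence(s).

1


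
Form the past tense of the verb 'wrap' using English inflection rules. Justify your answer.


Apply rule: Double final consonant and add -ed. 'wrap' becomes 'wrapped'.

wrapped


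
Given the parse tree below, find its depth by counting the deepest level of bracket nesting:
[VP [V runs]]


Count bracket nesting levels:
'[' at pos 0: depth = 1
'[' at pos 4: depth = 2
Maximum depth reached: 2

2


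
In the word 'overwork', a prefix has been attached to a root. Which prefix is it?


The word 'overwork' = 'over' (prefix) + 'work' (root). The prefix is 'over'.

over


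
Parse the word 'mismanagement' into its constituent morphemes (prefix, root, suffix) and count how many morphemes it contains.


Step 1: Identify prefix: 'mis' (meaning: wrongly)
Step 2: Identify root: 'manage'
Step 3: Identify suffix(es): 'ment'
Decomposition: mis- (prefix: wrongly) + manage (root) + -ment (suffix: action/result)
Total morphemes: 3

3 morphemes (mis- (prefix: wrongly) + manage (root) + -ment (suffix: action/result))


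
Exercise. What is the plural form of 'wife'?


Apply rule: Change -fe to -ves. 'wife' becomes 'wives'.

wives


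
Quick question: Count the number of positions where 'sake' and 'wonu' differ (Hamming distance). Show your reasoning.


Alignment:
Position 1: 's' vs 'w' = DIFFER
Position 2: 'a' vs 'o' = DIFFER
Position 3: 'k' vs 'n' = DIFFER
Position 4: 'e' vs 'u' = DIFFER
Total differences: 4

4


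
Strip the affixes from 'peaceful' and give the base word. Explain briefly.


Remove suffix '-ful' from 'peaceful' to get root 'peace'.

peace


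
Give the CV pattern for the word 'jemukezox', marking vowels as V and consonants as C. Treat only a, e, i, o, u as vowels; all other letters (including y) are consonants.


Letter mapping: j = C, e = V, m = C, u = V, k = C, e = V, z = C, o = V, x = C.

CVCVCVCVC


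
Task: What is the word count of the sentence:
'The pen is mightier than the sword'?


Split into words: The | pen | is | mightier | than | the | sword = 7 words.

7


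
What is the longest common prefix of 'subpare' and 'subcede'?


Compare from the start: 3 characters match: 'sub'. Mismatch at position 4: 'p' vs 'c'.

sub


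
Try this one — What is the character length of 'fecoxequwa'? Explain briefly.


Spell out 'fecoxequwa' and number each letter: f(1), e(2), c(3), o(4), x(5), e(6), q(7), u(8), w(9), a(10). Total: 10 letters.

10


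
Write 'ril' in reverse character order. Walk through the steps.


Reverse 'ril' character by character: 'lir'.

lir


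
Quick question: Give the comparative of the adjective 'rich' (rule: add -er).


Apply comparative formation (add -er): 'rich' -> 'richer'.

richer


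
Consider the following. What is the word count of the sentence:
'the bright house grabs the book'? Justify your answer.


Split into words: the | bright | house | grabs | the | book = 6 words.

6


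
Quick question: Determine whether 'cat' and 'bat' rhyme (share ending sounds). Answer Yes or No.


Rime (stressed vowel + following sounds) of 'cat': -at = /æt/
Rime of 'bat': -at = /æt/
/æt/ and /æt/ are the same ending sound, so the words rhyme.

Yes


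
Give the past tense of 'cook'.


Apply rule: Add -ed. 'cook' becomes 'cooked'.

cooked


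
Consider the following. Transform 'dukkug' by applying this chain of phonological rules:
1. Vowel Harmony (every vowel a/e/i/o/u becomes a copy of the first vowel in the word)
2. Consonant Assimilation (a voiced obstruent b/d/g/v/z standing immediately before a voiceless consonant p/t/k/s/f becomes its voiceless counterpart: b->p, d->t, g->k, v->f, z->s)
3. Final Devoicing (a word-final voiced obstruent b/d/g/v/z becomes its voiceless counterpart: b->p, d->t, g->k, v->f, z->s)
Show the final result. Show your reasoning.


Starting form: 'dukkug'
Rule 1: Vowel Harmony: all vowels already match. No change.
Rule 2: Consonant Assimilation: no voiced obstruent (b/d/g/v/z) stands immediately before a voiceless consonant (p/t/k/s/f). No change.
Rule 3: Final Devoicing: word-final voiced obstruent 'g' becomes voiceless 'k'. 'dukkug' -> 'dukkuk'
Final form: 'dukkuk'

dukkuk


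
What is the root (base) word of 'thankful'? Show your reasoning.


Remove suffix '-ful' from 'thankful' to get root 'thank'.

thank


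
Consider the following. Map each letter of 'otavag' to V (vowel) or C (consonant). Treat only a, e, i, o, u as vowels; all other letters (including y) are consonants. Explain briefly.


Letter mapping: o = V, t = C, a = V, v = C, a = V, g = C.

VCVCVC


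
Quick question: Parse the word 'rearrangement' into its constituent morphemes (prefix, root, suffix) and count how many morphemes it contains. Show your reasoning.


Step 1: Identify prefix: 're' (meaning: again)
Step 2: Identify root: 'arrange'
Step 3: Identify suffix(es): 'ment'
Decomposition: re- (prefix: again) + arrange (root) + -ment (suffix: action/result)
Total morphemes: 3

3 morphemes (re- (prefix: again) + arrange (root) + -ment (suffix: action/result))


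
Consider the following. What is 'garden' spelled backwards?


Reverse 'garden' character by character: 'nedrag'.

nedrag


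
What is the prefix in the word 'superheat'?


The word 'superheat' = 'super' (prefix) + 'heat' (root). The prefix is 'super'.

super


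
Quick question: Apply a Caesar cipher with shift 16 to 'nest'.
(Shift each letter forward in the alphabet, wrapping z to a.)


Shift each letter by 16: n -> d, e -> u, s -> i, t -> j. Result: 'duij'.

duij


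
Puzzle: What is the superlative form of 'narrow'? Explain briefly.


Apply superlative formation (add -est): 'narrow' -> 'narrowest'.

narrowest


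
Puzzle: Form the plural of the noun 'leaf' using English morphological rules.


Apply rule: Change -f to -ves. 'leaf' becomes 'leaves'.

leaves


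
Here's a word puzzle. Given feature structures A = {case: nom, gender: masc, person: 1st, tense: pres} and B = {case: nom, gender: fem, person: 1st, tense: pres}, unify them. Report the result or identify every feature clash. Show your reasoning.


Compare features:
case: A=nom vs B=nom -> unified: nom
gender: A=masc vs B=fem -> CLASH
person: A=1st vs B=1st -> unified: 1st
tense: A=pres vs B=pres -> unified: pres
Clash detected on feature 'gender' (masc vs fem); unification fails.

CLASH on 'gender' (masc vs fem)


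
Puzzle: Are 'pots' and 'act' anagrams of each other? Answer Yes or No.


Sorted letters of 'pots': 'opst'
Sorted letters of 'act': 'act'
They do not match.

No


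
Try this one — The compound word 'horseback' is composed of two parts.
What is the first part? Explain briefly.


Split 'horseback' into 'horse' + 'back'. The first part is 'horse'.

horse


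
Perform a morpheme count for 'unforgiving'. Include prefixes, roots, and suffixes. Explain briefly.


Decomposition: un- (prefix) + forgive (root) + -ing (suffix) = 3 morpheme(s)

3 morphemes


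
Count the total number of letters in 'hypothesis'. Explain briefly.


Spell out 'hypothesis' and number each letter: h(1), y(2), p(3), o(4), t(5), h(6), e(7), s(8), i(9), s(10). Total: 10 letters.

10


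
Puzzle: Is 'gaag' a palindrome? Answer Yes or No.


Forward: 'gaag'
Reversed: 'gaag'
They are identical.

Yes


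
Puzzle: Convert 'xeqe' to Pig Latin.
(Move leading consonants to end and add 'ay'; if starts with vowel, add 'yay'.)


'xeqe': move consonant cluster 'x' to end and add 'ay': 'eqexay'.

eqexay


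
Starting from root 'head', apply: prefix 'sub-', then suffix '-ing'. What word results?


Step 1: Add prefix 'sub-' to 'head' = 'subhead'
Step 2: Add suffix '-ing' to 'subhead' = 'subheading'

subheading


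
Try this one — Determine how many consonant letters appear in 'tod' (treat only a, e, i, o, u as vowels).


Consonants in 'tod': t, d = 2 consonants.

2


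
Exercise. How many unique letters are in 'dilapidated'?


Unique letters in 'dilapidated': {a, d, e, i, l, p, t} = 7 distinct letters.

7


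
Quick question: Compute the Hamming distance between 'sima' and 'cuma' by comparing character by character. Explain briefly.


Alignment:
Position 1: 's' vs 'c' = DIFFER
Position 2: 'i' vs 'u' = DIFFER
Position 3: 'm' vs 'm' = match
Position 4: 'a' vs 'a' = match
Total differences: 2

2


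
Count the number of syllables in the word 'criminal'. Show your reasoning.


Break 'criminal' into syllables: crim-i-nal -> crim | i | nal = 3 syllables

3 syllables


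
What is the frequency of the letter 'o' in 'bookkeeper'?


Letter 'o' in 'bookkeeper': found at position(s) 2, 3 = 2 occurrence(s).

2


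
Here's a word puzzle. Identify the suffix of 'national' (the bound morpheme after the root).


The word 'national' = 'nation' (root) + '-al' (suffix). The suffix is '-al'.

al


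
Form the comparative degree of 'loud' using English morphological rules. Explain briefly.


Apply comparative formation (add -er): 'loud' -> 'louder'.

louder


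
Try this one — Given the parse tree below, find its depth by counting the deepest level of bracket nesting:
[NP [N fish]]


Count bracket nesting levels:
'[' at pos 0: depth = 1
'[' at pos 4: depth = 2
Maximum depth reached: 2

2


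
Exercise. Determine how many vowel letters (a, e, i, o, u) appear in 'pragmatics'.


Vowels in 'pragmatics': a, a, i = 3 vowels.

3


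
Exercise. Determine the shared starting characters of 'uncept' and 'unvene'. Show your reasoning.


Compare from the start: 2 characters match: 'un'. Mismatch at position 3: 'c' vs 'v'.

un


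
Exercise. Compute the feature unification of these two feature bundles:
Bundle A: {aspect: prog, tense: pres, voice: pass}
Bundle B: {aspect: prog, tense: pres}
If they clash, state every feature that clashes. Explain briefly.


Compare features:
aspect: A=prog vs B=prog -> unified: prog
tense: A=pres vs B=pres -> unified: pres
voice: A=pass vs B=_ -> unified: pass
No clashes found.

Unified: {aspect: prog, tense: pres, voice: pass}


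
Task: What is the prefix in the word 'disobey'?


The word 'disobey' = 'dis' (prefix) + 'obey' (root). The prefix is 'dis'.

dis


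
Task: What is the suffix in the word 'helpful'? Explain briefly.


The word 'helpful' = 'help' (root) + '-ful' (suffix). The suffix is '-ful'.

ful


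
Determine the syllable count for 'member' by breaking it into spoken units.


Break 'member' into syllables: mem-ber -> mem | ber = 2 syllables

2 syllables


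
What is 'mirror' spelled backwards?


Reverse 'mirror' character by character: 'rorrim'.

rorrim


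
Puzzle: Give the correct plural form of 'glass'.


Apply rule: Add -es (sibilant/fricative ending). 'glass' becomes 'glasses'.

glasses


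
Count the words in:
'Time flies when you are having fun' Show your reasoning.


Split into words: Time | flies | when | you | are | having | fun = 7 words.

7


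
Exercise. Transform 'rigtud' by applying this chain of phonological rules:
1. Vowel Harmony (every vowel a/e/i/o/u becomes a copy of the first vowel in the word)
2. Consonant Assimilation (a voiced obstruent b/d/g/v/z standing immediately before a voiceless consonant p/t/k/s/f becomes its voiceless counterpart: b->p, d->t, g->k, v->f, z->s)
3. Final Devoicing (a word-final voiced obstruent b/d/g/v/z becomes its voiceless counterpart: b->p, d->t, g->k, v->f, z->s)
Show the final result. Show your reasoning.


Starting form: 'rigtud'
Rule 1: Vowel Harmony: all vowels become 'i' (matching first vowel). 'rigtud' -> 'rigtid'
Rule 2: Consonant Assimilation: voiced obstruent before voiceless consonant becomes voiceless ('gt' -> 'kt'). 'rigtid' -> 'riktid'
Rule 3: Final Devoicing: word-final voiced obstruent 'd' becomes voiceless 't'. 'riktid' -> 'riktit'
Final form: 'riktit'

riktit


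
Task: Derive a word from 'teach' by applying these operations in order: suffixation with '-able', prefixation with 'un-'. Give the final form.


Step 1: Add suffix '-able' to 'teach' = 'teachable'
Step 2: Add prefix 'un-' to 'teachable' = 'unteachable'

unteachable


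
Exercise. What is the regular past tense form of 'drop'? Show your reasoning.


Apply rule: Double final consonant and add -ed. 'drop' becomes 'dropped'.

dropped


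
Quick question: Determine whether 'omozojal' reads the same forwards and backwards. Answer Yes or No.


Forward: 'omozojal'
Reversed: 'lajozomo'
They differ.

No


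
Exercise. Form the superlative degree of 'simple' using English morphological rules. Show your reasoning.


Apply superlative formation (ends in e: add -st): 'simple' -> 'simplest'.

simplest


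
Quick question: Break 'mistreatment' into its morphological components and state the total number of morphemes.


Step 1: Identify prefix: 'mis' (meaning: wrongly)
Step 2: Identify root: 'treat'
Step 3: Identify suffix(es): 'ment'
Decomposition: mis- (prefix: wrongly) + treat (root) + -ment (suffix: action/result)
Total morphemes: 3

3 morphemes (mis- (prefix: wrongly) + treat (root) + -ment (suffix: action/result))


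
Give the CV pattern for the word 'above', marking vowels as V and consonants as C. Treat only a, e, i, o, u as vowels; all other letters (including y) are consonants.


Letter mapping: a = V, b = C, o = V, v = C, e = V.

VCVCV


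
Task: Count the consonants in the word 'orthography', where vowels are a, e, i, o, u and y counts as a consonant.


Consonants in 'orthography': r, t, h, g, r, p, h, y = 8 consonants.

8


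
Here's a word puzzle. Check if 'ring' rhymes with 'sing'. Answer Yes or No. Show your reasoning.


Rime (stressed vowel + following sounds) of 'ring': -ing = /ɪŋ/
Rime of 'sing': -ing = /ɪŋ/
/ɪŋ/ and /ɪŋ/ are the same ending sound, so the words rhyme.

Yes


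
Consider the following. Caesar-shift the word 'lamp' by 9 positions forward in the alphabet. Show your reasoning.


Shift each letter by 9: l -> u, a -> j, m -> v, p -> y. Result: 'ujvy'.

ujvy


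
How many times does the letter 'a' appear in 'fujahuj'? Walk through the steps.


Letter 'a' in 'fujahuj': found at position(s) 4 = 1 occurrence(s).

1


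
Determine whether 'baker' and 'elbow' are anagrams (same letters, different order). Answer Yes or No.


Sorted letters of 'baker': 'abekr'
Sorted letters of 'elbow': 'below'
They do not match.

No


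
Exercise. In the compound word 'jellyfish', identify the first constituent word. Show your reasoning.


Split 'jellyfish' into 'jelly' + 'fish'. The first part is 'jelly'.

jelly


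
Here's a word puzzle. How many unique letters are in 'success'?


Unique letters in 'success': {c, e, s, u} = 4 distinct letters.

4


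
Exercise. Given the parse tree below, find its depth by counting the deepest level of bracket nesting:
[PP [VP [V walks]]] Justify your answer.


Count bracket nesting levels:
'[' at pos 0: depth = 1
'[' at pos 4: depth = 2
'[' at pos 8: depth = 3
Maximum depth reached: 3

3


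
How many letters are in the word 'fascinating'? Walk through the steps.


Spell out 'fascinating' and number each letter: f(1), a(2), s(3), c(4), i(5), n(6), a(7), t(8), i(9), n(10), g(11). Total: 11 letters.

11


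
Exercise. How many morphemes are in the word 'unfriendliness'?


Decomposition: un- (prefix) + friend (root) + -ly (suffix) + -ness (suffix) = 4 morpheme(s)

4 morphemes


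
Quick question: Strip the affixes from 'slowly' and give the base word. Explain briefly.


Remove suffix '-ly' from 'slowly' to get root 'slow'.

slow


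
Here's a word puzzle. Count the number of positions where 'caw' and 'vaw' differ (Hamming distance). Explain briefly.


Alignment:
Position 1: 'c' vs 'v' = DIFFER
Position 2: 'a' vs 'a' = match
Position 3: 'w' vs 'w' = match
Total differences: 1

1


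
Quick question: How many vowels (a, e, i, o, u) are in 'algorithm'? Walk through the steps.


Vowels in 'algorithm': a, o, i = 3 vowels.

3


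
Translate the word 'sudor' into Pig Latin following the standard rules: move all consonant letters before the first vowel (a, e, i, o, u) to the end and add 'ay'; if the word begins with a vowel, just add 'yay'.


'sudor': move consonant cluster 's' to end and add 'ay': 'udorsay'.

udorsay


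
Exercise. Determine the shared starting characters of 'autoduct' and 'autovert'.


Compare from the start: 4 characters match: 'auto'. Mismatch at position 5: 'd' vs 'v'.

auto


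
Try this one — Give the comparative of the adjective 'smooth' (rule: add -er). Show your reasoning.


Apply comparative formation (add -er): 'smooth' -> 'smoother'.

smoother


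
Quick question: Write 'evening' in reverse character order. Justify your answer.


Reverse 'evening' character by character: 'gnineve'.

gnineve


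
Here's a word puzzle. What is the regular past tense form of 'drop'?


Apply rule: Double final consonant and add -ed. 'drop' becomes 'dropped'.

dropped


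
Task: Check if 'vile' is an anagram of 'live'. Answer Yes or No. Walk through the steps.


Sorted letters of 'vile': 'eilv'
Sorted letters of 'live': 'eilv'
They match.

Yes


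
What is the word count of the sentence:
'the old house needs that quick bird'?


Split into words: the | old | house | needs | that | quick | bird = 7 words.

7


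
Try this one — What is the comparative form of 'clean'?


Apply comparative formation (add -er): 'clean' -> 'cleaner'.

cleaner


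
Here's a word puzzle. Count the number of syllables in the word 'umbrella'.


Break 'umbrella' into syllables: um-brel-la -> um | brel | la = 3 syllables

3 syllables


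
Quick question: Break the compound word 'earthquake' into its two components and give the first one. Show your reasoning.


Split 'earthquake' into 'earth' + 'quake'. The first part is 'earth'.

earth


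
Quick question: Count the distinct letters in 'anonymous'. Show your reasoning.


Unique letters in 'anonymous': {a, m, n, o, s, u, y} = 7 distinct letters.

7


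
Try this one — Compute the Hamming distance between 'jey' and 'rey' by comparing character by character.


Alignment:
Position 1: 'j' vs 'r' = DIFFER
Position 2: 'e' vs 'e' = match
Position 3: 'y' vs 'y' = match
Total differences: 1

1


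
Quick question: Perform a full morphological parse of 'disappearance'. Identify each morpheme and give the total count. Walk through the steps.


Step 1: Identify prefix: 'dis' (meaning: not/apart)
Step 2: Identify root: 'appear'
Step 3: Identify suffix(es): 'ance'
Decomposition: dis- (prefix: not/apart) + appear (root) + -ance (suffix: state/act)
Total morphemes: 3

3 morphemes (dis- (prefix: not/apart) + appear (root) + -ance (suffix: state/act))


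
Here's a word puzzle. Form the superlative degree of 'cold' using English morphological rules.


Apply superlative formation (add -est): 'cold' -> 'coldest'.

coldest


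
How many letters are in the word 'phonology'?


Spell out 'phonology' and number each letter: p(1), h(2), o(3), n(4), o(5), l(6), o(7), g(8), y(9). Total: 9 letters.

9


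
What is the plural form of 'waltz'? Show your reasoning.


Apply rule: Add -es (sibilant/fricative ending). 'waltz' becomes 'waltzes'.

waltzes


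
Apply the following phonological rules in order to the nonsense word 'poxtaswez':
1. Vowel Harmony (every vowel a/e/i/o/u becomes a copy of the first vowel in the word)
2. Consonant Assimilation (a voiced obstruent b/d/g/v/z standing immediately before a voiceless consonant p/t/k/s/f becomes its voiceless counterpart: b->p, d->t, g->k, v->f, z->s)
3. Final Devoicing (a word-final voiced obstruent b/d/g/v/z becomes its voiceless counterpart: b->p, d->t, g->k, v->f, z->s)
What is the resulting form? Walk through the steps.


Starting form: 'poxtaswez'
Rule 1: Vowel Harmony: all vowels become 'o' (matching first vowel). 'poxtaswez' -> 'poxtoswoz'
Rule 2: Consonant Assimilation: no voiced obstruent (b/d/g/v/z) stands immediately before a voiceless consonant (p/t/k/s/f). No change.
Rule 3: Final Devoicing: word-final voiced obstruent 'z' becomes voiceless 's'. 'poxtoswoz' -> 'poxtoswos'
Final form: 'poxtoswos'

poxtoswos


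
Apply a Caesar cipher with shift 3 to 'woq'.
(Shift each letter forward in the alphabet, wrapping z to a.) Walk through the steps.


Shift each letter by 3: w -> z, o -> r, q -> t. Result: 'zrt'.

zrt


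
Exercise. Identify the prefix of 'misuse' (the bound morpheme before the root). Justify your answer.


The word 'misuse' = 'mis' (prefix) + 'use' (root). The prefix is 'mis'.

mis


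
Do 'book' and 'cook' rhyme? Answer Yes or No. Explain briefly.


Rime (stressed vowel + following sounds) of 'book': -ook = /ʊk/
Rime of 'cook': -ook = /ʊk/
/ʊk/ and /ʊk/ are the same ending sound, so the words rhyme.

Yes


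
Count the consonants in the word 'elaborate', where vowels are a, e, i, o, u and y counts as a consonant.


Consonants in 'elaborate': l, b, r, t = 4 consonants.

4


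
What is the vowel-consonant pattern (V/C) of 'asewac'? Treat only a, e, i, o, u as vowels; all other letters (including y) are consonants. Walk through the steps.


Letter mapping: a = V, s = C, e = V, w = C, a = V, c = C.

VCVCVC


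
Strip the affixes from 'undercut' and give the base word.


Remove prefix 'under' from 'undercut' to get root 'cut'.

cut


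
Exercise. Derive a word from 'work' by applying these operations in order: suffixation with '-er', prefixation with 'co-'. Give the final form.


Step 1: Add suffix '-er' to 'work' = 'worker'
Step 2: Add prefix 'co-' to 'worker' = 'coworker'

coworker


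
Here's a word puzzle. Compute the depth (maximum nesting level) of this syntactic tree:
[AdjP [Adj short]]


Count bracket nesting levels:
'[' at pos 0: depth = 1
'[' at pos 6: depth = 2
Maximum depth reached: 2

2


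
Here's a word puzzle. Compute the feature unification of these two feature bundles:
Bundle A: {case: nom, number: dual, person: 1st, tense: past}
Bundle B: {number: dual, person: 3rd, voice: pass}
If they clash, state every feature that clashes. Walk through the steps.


Compare features:
case: A=nom vs B=_ -> unified: nom
number: A=dual vs B=dual -> unified: dual
person: A=1st vs B=3rd -> CLASH
tense: A=past vs B=_ -> unified: past
voice: A=_ vs B=pass -> unified: pass
Clash detected on feature 'person' (1st vs 3rd); unification fails.

CLASH on 'person' (1st vs 3rd)


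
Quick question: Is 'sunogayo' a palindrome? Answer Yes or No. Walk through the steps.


Forward: 'sunogayo'
Reversed: 'oyagonus'
They differ.

No


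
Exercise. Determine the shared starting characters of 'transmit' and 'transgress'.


Compare from the start: 5 characters match: 'trans'. Mismatch at position 6: 'm' vs 'g'.

trans


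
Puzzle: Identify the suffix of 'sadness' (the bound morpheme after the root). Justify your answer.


The word 'sadness' = 'sad' (root) + '-ness' (suffix). The suffix is '-ness'.

ness


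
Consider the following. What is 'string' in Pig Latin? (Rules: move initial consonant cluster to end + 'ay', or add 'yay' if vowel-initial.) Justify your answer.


'string': move consonant cluster 'str' to end and add 'ay': 'ingstray'.

ingstray


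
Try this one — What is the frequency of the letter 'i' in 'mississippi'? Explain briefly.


Letter 'i' in 'mississippi': found at position(s) 2, 5, 8, 11 = 4 occurrence(s).

4


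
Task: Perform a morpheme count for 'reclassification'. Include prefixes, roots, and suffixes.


Decomposition: re- (prefix) + class (root) + -ify (suffix) + -ation (suffix) = 4 morpheme(s)

4 morphemes


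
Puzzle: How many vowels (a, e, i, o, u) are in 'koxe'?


Vowels in 'koxe': o, e = 2 vowels.

2


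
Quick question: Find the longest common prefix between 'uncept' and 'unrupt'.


Compare from the start: 2 characters match: 'un'. Mismatch at position 3: 'c' vs 'r'.

un


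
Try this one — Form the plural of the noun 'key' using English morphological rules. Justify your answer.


Apply rule: Add -s. 'key' becomes 'keys'.

keys


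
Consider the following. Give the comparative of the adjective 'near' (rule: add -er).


Apply comparative formation (add -er): 'near' -> 'nearer'.

nearer


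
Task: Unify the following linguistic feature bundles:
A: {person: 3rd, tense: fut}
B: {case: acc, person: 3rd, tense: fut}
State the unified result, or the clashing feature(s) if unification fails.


Compare features:
case: A=_ vs B=acc -> unified: acc
person: A=3rd vs B=3rd -> unified: 3rd
tense: A=fut vs B=fut -> unified: fut
No clashes found.

Unified: {case: acc, person: 3rd, tense: fut}


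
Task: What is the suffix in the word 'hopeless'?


The word 'hopeless' = 'hope' (root) + '-less' (suffix). The suffix is '-less'.

less


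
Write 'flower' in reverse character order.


Reverse 'flower' character by character: 'rewolf'.

rewolf


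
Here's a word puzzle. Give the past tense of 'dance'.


Apply rule: Add -d (word ends in -e). 'dance' becomes 'danced'.

danced


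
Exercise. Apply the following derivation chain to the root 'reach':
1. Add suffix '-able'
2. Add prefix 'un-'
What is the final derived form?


Step 1: Add suffix '-able' to 'reach' = 'reachable'
Step 2: Add prefix 'un-' to 'reachable' = 'unreachable'

unreachable


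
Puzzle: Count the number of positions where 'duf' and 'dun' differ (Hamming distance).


Alignment:
Position 1: 'd' vs 'd' = match
Position 2: 'u' vs 'u' = match
Position 3: 'f' vs 'n' = DIFFER
Total differences: 1

1


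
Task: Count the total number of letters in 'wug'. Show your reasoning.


Spell out 'wug' and number each letter: w(1), u(2), g(3). Total: 3 letters.

3


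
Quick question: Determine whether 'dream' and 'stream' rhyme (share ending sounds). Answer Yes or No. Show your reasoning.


Rime (stressed vowel + following sounds) of 'dream': -eam = /iːm/
Rime of 'stream': -eam = /iːm/
/iːm/ and /iːm/ are the same ending sound, so the words rhyme.

Yes


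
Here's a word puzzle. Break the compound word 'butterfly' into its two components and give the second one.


Split 'butterfly' into 'butter' + 'fly'. The second part is 'fly'.

fly


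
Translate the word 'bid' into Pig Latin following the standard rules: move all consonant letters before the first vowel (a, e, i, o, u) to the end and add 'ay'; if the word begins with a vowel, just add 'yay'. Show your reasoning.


'bid': move consonant cluster 'b' to end and add 'ay': 'idbay'.

idbay


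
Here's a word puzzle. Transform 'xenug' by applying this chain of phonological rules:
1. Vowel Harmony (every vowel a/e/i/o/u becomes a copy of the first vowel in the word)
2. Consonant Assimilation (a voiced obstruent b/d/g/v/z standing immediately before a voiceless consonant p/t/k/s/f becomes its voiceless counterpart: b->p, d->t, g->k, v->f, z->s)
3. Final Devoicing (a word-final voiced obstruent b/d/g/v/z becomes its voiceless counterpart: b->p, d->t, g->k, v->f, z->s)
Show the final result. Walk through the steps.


Starting form: 'xenug'
Rule 1: Vowel Harmony: all vowels become 'e' (matching first vowel). 'xenug' -> 'xeneg'
Rule 2: Consonant Assimilation: no voiced obstruent (b/d/g/v/z) stands immediately before a voiceless consonant (p/t/k/s/f). No change.
Rule 3: Final Devoicing: word-final voiced obstruent 'g' becomes voiceless 'k'. 'xeneg' -> 'xenek'
Final form: 'xenek'

xenek


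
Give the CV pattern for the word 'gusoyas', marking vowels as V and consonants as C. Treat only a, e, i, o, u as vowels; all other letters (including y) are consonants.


Letter mapping: g = C, u = V, s = C, o = V, y = C, a = V, s = C.

CVCVCVC


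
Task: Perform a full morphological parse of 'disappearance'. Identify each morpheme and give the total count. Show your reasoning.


Step 1: Identify prefix: 'dis' (meaning: not/apart)
Step 2: Identify root: 'appear'
Step 3: Identify suffix(es): 'ance'
Decomposition: dis- (prefix: not/apart) + appear (root) + -ance (suffix: state/act)
Total morphemes: 3

3 morphemes (dis- (prefix: not/apart) + appear (root) + -ance (suffix: state/act))


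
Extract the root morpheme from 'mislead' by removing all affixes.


Remove prefix 'mis' from 'mislead' to get root 'lead'.

lead


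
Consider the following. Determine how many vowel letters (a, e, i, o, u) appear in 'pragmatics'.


Vowels in 'pragmatics': a, a, i = 3 vowels.

3


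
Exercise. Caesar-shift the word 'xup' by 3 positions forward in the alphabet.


Shift each letter by 3: x -> a, u -> x, p -> s. Result: 'axs'.

axs


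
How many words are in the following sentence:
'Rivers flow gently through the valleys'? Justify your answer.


Split into words: Rivers | flow | gently | through | the | valleys = 6 words.

6


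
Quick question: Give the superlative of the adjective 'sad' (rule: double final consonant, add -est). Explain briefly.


Apply superlative formation (double final consonant, add -est): 'sad' -> 'saddest'.

saddest


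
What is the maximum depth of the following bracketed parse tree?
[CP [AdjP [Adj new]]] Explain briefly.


Count bracket nesting levels:
'[' at pos 0: depth = 1
'[' at pos 4: depth = 2
'[' at pos 10: depth = 3
Maximum depth reached: 3

3


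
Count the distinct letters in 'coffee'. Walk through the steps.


Unique letters in 'coffee': {c, e, f, o} = 4 distinct letters.

4


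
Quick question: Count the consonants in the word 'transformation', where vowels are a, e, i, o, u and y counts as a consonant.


Consonants in 'transformation': t, r, n, s, f, r, m, t, n = 9 consonants.

9


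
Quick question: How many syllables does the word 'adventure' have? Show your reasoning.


Break 'adventure' into syllables: ad-ven-ture -> ad | ven | ture = 3 syllables

3 syllables


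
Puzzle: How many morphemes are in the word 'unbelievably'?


Decomposition: un- (prefix) + believe (root) + -able (suffix) + -ly (suffix) = 4 morpheme(s)

4 morphemes


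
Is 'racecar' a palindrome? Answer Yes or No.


Forward: 'racecar'
Reversed: 'racecar'
They are identical.

Yes


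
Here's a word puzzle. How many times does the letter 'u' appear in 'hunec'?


Letter 'u' in 'hunec': found at position(s) 2 = 1 occurrence(s).

1


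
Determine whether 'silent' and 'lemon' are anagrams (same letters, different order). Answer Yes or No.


Sorted letters of 'silent': 'eilnst'
Sorted letters of 'lemon': 'elmno'
They do not match.

No


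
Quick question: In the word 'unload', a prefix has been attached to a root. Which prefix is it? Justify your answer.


The word 'unload' = 'un' (prefix) + 'load' (root). The prefix is 'un'.

un


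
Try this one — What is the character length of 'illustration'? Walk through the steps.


Spell out 'illustration' and number each letter: i(1), l(2), l(3), u(4), s(5), t(6), r(7), a(8), t(9), i(10), o(11), n(12). Total: 12 letters.

12


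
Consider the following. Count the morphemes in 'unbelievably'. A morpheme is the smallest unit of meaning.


Decomposition: un- (prefix) + believe (root) + -able (suffix) + -ly (suffix) = 4 morpheme(s)

4 morphemes


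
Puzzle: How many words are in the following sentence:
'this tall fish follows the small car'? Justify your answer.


Split into words: this | tall | fish | follows | the | small | car = 7 words.

7


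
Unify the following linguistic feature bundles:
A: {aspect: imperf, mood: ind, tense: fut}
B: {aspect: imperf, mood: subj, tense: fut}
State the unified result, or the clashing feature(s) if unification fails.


Compare features:
aspect: A=imperf vs B=imperf -> unified: imperf
mood: A=ind vs B=subj -> CLASH
tense: A=fut vs B=fut -> unified: fut
Clash detected on feature 'mood' (ind vs subj); unification fails.

CLASH on 'mood' (ind vs subj)


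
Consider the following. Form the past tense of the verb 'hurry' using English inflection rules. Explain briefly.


Apply rule: Change -y to -ied. 'hurry' becomes 'hurried'.

hurried


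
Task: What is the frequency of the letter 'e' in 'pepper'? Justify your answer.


Letter 'e' in 'pepper': found at position(s) 2, 5 = 2 occurrence(s).

2


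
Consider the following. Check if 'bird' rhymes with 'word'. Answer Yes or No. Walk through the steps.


Rime (stressed vowel + following sounds) of 'bird': -ird = /ɜːrd/
Rime of 'word': -ord = /ɜːrd/
/ɜːrd/ and /ɜːrd/ are the same ending sound, so the words rhyme.

Yes


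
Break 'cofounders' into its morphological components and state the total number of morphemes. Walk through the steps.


Step 1: Identify prefix: 'co' (meaning: together)
Step 2: Identify root: 'found'
Step 3: Identify suffix(es): 'er, s'
Decomposition: co- (prefix: together) + found (root) + -er (suffix: one who) + -s (plural)
Total morphemes: 4

4 morphemes (co- (prefix: together) + found (root) + -er (suffix: one who) + -s (plural))


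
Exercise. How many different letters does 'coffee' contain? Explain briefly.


Unique letters in 'coffee': {c, e, f, o} = 4 distinct letters.

4


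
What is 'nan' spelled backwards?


Reverse 'nan' character by character: 'nan'.

nan


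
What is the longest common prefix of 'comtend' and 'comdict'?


Compare from the start: 3 characters match: 'com'. Mismatch at position 4: 't' vs 'd'.

com


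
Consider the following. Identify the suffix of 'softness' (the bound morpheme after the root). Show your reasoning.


The word 'softness' = 'soft' (root) + '-ness' (suffix). The suffix is '-ness'.

ness


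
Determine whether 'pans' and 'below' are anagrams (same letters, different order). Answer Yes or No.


Sorted letters of 'pans': 'anps'
Sorted letters of 'below': 'below'
They do not match.

No


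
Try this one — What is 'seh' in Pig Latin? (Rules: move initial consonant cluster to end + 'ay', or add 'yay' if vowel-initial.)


'seh': move consonant cluster 's' to end and add 'ay': 'ehsay'.

ehsay


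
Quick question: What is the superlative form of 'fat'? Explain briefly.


Apply superlative formation (double final consonant, add -est): 'fat' -> 'fattest'.

fattest


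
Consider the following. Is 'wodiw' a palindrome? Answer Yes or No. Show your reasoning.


Forward: 'wodiw'
Reversed: 'widow'
They differ.

No


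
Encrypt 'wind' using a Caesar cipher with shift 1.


Shift each letter by 1: w -> x, i -> j, n -> o, d -> e. Result: 'xjoe'.

xjoe


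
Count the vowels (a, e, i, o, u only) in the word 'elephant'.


Vowels in 'elephant': e, e, a = 3 vowels.

3


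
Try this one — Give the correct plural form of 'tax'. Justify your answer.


Apply rule: Add -es (sibilant/fricative ending). 'tax' becomes 'taxes'.

taxes


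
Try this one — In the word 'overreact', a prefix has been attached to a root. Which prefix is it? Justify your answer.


The word 'overreact' = 'over' (prefix) + 'react' (root). The prefix is 'over'.

over


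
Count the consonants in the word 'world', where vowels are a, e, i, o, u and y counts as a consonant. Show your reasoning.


Consonants in 'world': w, r, l, d = 4 consonants.

4


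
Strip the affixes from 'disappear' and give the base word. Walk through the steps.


Remove prefix 'dis' from 'disappear' to get root 'appear'.

appear
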